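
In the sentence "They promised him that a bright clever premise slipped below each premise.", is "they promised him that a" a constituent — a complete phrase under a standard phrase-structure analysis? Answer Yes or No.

No

The smallest constituent containing the whole sequence is the clause [S they promised him that a bright clever premise slipped below each premise], but the sequence is only part of it — it straddles the boundary between noun phrase "they" and verb phrase "promised him that a bright clever premise slipped below each premise".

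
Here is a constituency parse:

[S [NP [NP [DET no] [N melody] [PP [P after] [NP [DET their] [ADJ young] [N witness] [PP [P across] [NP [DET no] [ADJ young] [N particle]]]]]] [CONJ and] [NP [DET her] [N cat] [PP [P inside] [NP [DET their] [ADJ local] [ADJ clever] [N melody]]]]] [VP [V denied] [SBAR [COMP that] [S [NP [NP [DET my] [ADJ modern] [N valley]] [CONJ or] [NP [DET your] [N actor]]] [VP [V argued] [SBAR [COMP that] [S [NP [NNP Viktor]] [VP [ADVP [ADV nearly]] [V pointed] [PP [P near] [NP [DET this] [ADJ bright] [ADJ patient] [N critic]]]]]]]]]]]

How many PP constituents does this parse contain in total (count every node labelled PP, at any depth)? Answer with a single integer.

4

The PP constituents are: [PP after their young witness across no young particle]; [PP across no young particle]; [PP inside their local clever melody]; [PP near this bright patient critic]. Total: 4.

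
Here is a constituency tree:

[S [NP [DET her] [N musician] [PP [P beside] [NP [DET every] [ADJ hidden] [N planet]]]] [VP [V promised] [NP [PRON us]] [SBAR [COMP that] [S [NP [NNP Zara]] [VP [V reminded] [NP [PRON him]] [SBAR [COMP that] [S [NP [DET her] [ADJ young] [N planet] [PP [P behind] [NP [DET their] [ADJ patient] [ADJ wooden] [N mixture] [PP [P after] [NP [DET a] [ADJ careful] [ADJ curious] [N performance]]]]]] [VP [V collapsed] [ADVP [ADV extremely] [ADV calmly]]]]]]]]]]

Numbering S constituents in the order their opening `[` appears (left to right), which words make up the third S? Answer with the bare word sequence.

her young planet behind their patient wooden mixture after a careful curious performance collapsed extremely calmly

The S opening brackets appear, in order, over: "her musician beside every hidden planet promised us that Zara reminded him that her young planet behind their patient wooden mixture after a careful curious performance collapsed extremely calmly"; "Zara reminded him that her young planet behind their patient wooden mixture after a careful curious performance collapsed extremely calmly"; "her young planet behind their patient wooden mixture after a careful curious performance collapsed extremely calmly". The third one spans "her young planet behind their patient wooden mixture after a careful curious performance collapsed extremely calmly".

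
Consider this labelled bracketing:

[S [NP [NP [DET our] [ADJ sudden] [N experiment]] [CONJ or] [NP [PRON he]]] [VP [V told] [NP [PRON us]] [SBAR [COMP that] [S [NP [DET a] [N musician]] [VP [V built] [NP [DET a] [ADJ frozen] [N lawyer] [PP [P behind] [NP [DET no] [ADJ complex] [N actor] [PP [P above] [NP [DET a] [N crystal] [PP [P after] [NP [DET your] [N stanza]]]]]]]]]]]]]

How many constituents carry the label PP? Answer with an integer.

3

Scanning left to right, an opening `[PP` appears at word positions 15, 19, 22 — 3 in total.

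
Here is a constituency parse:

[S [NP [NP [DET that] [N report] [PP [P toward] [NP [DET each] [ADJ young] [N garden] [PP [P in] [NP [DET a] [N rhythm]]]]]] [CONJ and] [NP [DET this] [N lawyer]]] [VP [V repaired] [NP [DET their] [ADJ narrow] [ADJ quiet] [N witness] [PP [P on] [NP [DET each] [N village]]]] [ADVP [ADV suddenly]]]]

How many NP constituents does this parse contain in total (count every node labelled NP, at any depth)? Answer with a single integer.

Scanning left to right, an opening `[NP` appears at word positions 1, 1, 4, 8, 11, 14, 19 — 7 in total.

7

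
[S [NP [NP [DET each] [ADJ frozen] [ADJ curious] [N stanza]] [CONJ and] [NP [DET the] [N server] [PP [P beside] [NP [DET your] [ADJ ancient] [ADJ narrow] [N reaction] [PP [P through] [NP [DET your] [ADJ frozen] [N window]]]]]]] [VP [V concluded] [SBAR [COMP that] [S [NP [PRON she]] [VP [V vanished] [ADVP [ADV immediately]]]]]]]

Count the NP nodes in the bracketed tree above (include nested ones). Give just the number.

6

Listing each NP by its span: [NP each frozen curious stanza and the server beside your ancient narrow reaction through your frozen window]; [NP each frozen curious stanza]; [NP the server beside your ancient narrow reaction through your frozen window]; [NP your ancient narrow reaction through your frozen window]; [NP your frozen window]; [NP she] — that makes 6.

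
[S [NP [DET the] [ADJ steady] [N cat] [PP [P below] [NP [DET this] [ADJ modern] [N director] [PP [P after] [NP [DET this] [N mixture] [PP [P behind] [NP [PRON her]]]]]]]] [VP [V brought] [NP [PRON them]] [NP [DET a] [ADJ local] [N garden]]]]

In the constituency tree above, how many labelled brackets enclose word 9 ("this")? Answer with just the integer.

7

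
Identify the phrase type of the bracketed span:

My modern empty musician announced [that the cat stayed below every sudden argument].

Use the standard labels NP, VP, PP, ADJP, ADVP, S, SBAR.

The bracketed span "that the cat stayed below every sudden argument" is headed by "that", making it a subordinate clause (SBAR).

SBAR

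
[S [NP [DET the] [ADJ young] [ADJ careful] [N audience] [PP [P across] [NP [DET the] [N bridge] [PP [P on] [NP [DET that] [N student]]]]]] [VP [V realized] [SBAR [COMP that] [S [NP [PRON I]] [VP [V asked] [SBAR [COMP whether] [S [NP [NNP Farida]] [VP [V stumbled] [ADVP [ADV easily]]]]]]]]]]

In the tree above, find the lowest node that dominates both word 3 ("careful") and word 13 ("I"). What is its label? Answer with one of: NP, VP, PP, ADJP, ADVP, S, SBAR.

S

The smallest bracket enclosing both words is [S the young careful audience across the bridge on that student realized that I asked whether Farida stumbled easily], so the label is S.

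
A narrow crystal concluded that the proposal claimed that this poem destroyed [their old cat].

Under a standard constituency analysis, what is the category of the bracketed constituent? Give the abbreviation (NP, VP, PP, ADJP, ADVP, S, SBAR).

NP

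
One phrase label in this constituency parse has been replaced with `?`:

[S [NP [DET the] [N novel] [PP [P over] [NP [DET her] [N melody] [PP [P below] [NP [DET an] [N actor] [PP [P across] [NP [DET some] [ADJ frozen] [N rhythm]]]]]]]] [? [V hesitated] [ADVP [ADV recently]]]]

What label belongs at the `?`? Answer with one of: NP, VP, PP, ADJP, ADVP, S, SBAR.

VP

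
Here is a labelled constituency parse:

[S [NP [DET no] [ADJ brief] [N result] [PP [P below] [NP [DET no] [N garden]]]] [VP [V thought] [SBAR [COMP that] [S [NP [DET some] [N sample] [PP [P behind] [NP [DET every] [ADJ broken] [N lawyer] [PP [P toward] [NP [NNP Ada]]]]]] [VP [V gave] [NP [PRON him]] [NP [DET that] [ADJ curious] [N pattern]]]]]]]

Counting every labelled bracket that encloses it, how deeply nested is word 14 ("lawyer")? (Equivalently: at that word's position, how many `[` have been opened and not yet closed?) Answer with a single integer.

Path from the root down to the word: S → VP → SBAR → S → NP → PP → NP → N. That is 8 enclosing brackets.

8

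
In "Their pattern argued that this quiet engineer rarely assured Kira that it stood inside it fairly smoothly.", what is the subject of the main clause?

their pattern

"their pattern" is the NP that combines with the VP headed by "argued" to form the main clause — the subject.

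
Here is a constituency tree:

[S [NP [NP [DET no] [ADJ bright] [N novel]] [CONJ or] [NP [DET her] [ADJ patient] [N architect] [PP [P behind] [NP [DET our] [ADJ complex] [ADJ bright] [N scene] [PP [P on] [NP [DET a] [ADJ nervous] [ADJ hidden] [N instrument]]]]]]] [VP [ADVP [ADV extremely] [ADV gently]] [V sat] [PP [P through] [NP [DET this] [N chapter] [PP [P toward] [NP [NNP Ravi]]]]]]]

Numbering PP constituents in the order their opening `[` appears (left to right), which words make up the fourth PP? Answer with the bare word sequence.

toward Ravi

In left-to-right order the PP constituents are "behind our complex bright scene on a nervous hidden instrument"; "on a nervous hidden instrument"; "through this chapter toward Ravi"; "toward Ravi". Number 4 is "toward Ravi".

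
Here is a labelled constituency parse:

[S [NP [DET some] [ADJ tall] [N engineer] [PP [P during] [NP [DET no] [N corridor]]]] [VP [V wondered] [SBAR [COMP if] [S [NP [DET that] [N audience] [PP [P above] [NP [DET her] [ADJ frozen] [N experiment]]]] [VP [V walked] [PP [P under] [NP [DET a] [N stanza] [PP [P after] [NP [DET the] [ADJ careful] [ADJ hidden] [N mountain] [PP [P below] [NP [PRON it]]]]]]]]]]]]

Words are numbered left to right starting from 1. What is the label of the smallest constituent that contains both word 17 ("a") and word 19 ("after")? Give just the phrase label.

NP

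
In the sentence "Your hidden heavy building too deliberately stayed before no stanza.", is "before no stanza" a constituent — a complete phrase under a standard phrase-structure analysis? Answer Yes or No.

Yes

These words form the whole prepositional phrase headed by "before", so yes — one constituent.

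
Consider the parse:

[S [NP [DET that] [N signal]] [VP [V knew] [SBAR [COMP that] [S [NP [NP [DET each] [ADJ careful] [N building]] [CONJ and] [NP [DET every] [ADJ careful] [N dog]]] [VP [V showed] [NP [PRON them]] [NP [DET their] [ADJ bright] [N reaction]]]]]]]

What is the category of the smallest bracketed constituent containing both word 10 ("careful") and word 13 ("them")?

S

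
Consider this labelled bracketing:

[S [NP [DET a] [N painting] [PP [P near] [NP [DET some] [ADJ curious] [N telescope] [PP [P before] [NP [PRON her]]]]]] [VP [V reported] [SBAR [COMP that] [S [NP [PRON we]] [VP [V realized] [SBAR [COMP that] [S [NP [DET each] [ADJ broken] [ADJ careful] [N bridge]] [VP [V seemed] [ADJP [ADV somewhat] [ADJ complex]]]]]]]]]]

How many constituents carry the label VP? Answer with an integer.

3

The VP constituents are: [VP reported that we realized that each broken careful bridge seemed somewhat complex]; [VP realized that each broken careful bridge seemed somewhat complex]; [VP seemed somewhat complex]. Total: 3.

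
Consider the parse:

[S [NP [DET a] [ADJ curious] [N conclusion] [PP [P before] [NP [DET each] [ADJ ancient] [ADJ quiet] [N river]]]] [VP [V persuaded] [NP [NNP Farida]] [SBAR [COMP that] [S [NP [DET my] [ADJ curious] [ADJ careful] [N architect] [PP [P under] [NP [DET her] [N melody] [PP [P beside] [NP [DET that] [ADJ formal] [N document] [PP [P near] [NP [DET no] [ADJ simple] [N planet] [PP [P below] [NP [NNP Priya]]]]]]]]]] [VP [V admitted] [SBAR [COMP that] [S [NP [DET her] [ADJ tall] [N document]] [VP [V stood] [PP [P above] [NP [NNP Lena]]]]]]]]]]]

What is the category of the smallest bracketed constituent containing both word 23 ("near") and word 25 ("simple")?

PP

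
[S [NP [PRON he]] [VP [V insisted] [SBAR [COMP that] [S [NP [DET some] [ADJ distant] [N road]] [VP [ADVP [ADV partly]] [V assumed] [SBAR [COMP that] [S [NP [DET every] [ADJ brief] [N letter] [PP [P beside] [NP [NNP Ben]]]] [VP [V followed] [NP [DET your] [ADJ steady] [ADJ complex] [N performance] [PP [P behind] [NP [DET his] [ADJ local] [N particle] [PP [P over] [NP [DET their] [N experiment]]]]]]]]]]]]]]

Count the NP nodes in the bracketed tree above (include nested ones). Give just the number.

7

Listing each NP by its span: [NP he]; [NP some distant road]; [NP every brief letter beside Ben]; [NP Ben]; [NP your steady complex performance behind his local particle over their experiment]; [NP his local particle over their experiment] … — that makes 7.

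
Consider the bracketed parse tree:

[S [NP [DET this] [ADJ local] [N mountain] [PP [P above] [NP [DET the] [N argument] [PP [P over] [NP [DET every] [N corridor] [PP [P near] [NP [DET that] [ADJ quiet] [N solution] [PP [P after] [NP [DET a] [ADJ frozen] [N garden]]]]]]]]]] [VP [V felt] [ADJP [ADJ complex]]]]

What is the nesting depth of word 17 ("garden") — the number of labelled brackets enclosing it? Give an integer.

Path from the root down to the word: S → NP → PP → NP → PP → NP → PP → NP → PP → NP → N. That is 11 enclosing brackets.

11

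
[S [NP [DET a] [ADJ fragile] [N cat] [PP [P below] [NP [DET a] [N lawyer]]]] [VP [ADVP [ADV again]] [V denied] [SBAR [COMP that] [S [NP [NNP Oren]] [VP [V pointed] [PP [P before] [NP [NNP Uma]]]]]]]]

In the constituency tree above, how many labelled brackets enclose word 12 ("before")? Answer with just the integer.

7

Path from the root down to the word: S → VP → SBAR → S → VP → PP → P. That is 7 enclosing brackets.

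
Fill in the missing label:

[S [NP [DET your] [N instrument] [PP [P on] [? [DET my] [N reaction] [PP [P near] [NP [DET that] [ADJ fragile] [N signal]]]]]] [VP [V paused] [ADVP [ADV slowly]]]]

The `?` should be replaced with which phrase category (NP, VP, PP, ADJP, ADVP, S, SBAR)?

NP

Looking at what the `?` directly dominates — DET 'my', N 'reaction', PP — this is a noun phrase (NP).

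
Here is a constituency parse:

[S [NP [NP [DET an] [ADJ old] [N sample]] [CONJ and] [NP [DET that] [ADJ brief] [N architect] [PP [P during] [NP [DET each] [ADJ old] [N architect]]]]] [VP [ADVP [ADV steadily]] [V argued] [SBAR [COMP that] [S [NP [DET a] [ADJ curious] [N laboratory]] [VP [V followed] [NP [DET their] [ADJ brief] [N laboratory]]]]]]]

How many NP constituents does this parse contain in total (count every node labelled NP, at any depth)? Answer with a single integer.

6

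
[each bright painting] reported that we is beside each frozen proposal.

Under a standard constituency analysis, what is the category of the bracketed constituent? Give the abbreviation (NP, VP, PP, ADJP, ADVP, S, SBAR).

The bracketed span "each bright painting" is headed by "painting", making it a noun phrase (NP).

NP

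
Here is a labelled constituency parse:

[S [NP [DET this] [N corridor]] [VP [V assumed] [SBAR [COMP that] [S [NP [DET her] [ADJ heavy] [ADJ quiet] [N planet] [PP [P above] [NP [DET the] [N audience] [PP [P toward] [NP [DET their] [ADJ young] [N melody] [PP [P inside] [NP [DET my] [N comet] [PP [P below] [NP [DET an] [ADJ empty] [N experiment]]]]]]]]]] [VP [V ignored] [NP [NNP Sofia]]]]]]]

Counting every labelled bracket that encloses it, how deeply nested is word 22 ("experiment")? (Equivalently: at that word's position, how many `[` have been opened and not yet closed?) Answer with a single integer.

Path from the root down to the word: S → VP → SBAR → S → NP → PP → NP → PP → NP → PP → NP → PP → NP → N. That is 14 enclosing brackets.

14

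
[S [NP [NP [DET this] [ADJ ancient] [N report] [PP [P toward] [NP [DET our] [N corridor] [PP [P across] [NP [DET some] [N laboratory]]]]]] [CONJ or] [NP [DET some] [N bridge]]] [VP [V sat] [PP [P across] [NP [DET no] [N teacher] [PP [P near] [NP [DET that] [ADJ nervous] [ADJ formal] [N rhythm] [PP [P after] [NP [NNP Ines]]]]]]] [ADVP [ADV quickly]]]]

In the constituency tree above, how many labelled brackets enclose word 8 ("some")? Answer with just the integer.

8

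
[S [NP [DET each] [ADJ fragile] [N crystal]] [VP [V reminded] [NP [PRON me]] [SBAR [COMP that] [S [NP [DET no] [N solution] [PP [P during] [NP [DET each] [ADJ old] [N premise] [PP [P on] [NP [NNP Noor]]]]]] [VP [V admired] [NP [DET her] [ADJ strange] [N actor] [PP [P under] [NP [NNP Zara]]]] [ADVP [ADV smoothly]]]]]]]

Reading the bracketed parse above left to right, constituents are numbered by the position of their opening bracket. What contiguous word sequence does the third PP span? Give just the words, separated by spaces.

The PP opening brackets appear, in order, over: "during each old premise on Noor"; "on Noor"; "under Zara". The third one spans "under Zara".

under Zara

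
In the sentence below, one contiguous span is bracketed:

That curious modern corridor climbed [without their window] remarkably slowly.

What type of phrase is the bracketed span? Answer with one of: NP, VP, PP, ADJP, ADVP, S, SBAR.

PP

The bracketed span "without their window" is headed by "without", making it a prepositional phrase (PP).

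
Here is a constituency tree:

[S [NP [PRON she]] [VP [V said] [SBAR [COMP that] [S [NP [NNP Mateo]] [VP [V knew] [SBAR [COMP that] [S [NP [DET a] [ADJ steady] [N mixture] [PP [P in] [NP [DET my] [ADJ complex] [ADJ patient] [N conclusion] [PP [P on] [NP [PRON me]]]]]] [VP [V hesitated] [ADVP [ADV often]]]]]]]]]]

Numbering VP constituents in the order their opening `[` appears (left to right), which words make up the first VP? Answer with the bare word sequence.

said that Mateo knew that a steady mixture in my complex patient conclusion on me hesitated often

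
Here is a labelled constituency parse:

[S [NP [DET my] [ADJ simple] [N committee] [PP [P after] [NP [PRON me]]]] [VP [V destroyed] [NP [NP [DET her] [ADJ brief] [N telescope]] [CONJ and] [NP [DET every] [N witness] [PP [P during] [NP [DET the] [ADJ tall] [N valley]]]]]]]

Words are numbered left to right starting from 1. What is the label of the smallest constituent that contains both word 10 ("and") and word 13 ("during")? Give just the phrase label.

NP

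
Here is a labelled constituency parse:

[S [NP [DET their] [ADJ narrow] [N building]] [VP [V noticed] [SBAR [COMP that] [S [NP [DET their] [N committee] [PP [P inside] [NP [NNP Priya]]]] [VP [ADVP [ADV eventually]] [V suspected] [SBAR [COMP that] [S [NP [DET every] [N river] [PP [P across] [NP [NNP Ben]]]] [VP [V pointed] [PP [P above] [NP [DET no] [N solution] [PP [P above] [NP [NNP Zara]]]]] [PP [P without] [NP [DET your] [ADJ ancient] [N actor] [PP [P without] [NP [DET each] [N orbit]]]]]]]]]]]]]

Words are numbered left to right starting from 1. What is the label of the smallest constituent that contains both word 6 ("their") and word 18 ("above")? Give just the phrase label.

S

The smallest bracket enclosing both words is [S their committee inside Priya eventually suspected that every river across Ben pointed above no solution above Zara without your ancient actor without each orbit], so the label is S.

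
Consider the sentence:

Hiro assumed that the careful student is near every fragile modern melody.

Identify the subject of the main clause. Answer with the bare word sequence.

Hiro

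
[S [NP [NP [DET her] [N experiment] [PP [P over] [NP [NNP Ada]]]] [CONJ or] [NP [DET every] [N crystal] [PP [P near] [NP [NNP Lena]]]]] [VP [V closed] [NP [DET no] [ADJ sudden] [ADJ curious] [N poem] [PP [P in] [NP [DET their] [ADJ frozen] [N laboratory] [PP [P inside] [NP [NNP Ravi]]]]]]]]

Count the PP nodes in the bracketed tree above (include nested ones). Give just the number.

The PP constituents are: [PP over Ada]; [PP near Lena]; [PP in their frozen laboratory inside Ravi]; [PP inside Ravi]. Total: 4.

4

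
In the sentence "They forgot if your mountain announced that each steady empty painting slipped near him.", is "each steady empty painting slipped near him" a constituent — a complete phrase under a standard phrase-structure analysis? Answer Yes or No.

Yes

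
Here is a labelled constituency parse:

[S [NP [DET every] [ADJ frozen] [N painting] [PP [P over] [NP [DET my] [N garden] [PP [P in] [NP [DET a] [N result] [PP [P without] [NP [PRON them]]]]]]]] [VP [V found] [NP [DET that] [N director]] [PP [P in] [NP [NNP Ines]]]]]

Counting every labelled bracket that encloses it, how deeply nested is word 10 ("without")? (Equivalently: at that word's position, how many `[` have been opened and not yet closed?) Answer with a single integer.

8

Path from the root down to the word: S → NP → PP → NP → PP → NP → PP → P. That is 8 enclosing brackets.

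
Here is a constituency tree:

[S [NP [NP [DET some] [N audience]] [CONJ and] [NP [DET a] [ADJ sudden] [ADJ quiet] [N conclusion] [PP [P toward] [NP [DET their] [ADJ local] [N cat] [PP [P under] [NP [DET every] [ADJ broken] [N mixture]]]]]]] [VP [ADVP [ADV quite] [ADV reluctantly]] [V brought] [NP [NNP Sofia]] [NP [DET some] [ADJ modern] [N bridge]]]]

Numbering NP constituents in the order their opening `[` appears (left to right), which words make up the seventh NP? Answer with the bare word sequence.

Opening `[NP` markers occur at word positions 1, 1, 4, 9, 13, 19, 20; the seventh of these opens the constituent [NP some modern bridge].

some modern bridge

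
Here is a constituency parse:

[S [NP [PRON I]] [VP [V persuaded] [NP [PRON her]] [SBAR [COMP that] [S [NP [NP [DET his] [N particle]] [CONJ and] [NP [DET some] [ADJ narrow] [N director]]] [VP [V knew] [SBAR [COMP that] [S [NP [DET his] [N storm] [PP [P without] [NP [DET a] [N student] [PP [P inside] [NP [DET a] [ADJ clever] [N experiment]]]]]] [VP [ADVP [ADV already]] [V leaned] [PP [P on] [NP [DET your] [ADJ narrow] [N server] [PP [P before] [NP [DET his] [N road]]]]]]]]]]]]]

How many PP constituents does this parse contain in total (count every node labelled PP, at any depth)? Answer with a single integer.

4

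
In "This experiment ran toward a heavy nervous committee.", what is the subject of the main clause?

The subject of the main clause is the NP immediately before the verb "ran": "this experiment".

this experiment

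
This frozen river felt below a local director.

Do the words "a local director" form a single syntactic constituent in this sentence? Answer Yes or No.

The sequence corresponds to a single NP node — the noun phrase "a local director".

Yes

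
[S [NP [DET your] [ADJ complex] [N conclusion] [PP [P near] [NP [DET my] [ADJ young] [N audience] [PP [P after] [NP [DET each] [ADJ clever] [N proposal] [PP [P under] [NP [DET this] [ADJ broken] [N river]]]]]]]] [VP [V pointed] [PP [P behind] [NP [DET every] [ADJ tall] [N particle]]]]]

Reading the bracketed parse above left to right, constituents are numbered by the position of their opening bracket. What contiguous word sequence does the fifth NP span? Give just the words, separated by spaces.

every tall particle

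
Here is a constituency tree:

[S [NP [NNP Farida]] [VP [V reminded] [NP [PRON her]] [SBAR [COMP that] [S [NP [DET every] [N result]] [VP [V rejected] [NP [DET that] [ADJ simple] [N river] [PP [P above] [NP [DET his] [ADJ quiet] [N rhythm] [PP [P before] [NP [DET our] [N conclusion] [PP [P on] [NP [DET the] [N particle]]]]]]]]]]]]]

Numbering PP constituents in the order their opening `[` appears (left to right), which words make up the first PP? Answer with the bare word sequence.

above his quiet rhythm before our conclusion on the particle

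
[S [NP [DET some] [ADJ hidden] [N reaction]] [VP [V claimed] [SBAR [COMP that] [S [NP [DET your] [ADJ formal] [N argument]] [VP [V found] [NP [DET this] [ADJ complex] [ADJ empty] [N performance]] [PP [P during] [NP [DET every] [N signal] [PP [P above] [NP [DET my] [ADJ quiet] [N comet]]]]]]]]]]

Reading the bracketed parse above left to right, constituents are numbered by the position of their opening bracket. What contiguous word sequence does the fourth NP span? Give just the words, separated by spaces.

every signal above my quiet comet

The NP opening brackets appear, in order, over: "some hidden reaction"; "your formal argument"; "this complex empty performance"; "every signal above my quiet comet"; "my quiet comet". The fourth one spans "every signal above my quiet comet".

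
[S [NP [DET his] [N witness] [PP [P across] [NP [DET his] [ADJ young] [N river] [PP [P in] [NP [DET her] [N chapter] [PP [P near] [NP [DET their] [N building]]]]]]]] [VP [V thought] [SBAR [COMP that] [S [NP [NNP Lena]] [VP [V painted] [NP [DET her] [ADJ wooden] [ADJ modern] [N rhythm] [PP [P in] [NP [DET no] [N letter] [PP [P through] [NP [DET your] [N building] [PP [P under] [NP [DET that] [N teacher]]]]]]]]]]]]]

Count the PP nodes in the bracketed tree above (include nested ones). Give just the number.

6

Listing each PP by its span: [PP across his young river in her chapter near their building]; [PP in her chapter near their building]; [PP near their building]; [PP in no letter through your building under that teacher]; [PP through your building under that teacher]; [PP under that teacher] — that makes 6.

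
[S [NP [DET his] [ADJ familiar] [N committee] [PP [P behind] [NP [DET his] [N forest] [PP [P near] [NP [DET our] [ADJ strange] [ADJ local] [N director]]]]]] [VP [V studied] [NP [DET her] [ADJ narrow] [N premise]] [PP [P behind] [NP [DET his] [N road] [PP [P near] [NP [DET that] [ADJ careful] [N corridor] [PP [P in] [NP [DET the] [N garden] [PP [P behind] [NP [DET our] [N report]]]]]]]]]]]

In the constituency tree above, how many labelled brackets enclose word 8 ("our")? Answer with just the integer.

7

The word sits inside DET, which is inside NP, inside PP, inside NP, inside PP, inside NP, inside S — 7 brackets in all.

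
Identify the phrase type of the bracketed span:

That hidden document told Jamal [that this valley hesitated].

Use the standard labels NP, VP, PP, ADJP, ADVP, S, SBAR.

SBAR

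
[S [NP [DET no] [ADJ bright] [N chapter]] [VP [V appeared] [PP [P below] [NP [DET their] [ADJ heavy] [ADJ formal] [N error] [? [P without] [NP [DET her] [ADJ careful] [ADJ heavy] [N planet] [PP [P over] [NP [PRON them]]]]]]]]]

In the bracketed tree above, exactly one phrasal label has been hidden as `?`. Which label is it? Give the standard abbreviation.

The `?` node immediately contains: P 'without', NP. That is the internal structure of a prepositional phrase, so the label is PP.

PP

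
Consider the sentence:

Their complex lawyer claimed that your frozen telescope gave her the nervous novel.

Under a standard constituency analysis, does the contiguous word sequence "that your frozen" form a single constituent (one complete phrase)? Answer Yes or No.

No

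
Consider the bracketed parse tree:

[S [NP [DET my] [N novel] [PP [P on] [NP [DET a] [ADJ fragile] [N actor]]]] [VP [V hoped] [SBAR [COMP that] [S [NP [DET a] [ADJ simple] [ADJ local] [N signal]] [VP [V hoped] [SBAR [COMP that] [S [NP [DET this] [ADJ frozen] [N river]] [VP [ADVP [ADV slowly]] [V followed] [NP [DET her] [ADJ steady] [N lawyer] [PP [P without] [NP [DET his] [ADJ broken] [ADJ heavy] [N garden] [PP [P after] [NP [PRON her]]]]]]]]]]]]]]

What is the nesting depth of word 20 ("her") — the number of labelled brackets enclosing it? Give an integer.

The word sits inside DET, which is inside NP, inside VP, inside S, inside SBAR, inside VP, inside S, inside SBAR, inside VP, inside S — 10 brackets in all.

10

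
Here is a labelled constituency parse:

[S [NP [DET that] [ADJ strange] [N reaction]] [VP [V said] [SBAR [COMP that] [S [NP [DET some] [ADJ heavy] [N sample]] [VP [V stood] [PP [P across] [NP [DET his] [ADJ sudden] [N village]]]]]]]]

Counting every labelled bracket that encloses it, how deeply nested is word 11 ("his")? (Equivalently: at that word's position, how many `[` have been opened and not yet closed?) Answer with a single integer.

8

The word sits inside DET, which is inside NP, inside PP, inside VP, inside S, inside SBAR, inside VP, inside S — 8 brackets in all.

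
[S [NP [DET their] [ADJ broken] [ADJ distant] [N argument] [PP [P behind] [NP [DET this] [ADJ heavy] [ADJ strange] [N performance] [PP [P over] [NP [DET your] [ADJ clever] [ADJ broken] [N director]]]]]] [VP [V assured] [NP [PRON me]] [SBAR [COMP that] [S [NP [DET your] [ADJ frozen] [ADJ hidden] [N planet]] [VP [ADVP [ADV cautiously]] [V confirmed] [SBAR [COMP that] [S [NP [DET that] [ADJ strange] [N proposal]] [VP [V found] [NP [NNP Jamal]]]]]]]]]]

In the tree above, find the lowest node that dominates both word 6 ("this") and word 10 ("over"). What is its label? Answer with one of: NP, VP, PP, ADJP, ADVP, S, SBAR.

NP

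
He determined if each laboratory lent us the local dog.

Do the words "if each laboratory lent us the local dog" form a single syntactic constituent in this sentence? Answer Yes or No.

Yes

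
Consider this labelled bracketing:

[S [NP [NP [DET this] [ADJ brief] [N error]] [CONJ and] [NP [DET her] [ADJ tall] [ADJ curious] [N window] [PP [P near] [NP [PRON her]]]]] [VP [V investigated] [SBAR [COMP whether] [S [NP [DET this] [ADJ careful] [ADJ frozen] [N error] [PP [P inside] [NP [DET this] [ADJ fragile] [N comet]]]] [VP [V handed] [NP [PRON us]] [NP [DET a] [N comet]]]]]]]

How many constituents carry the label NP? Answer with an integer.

8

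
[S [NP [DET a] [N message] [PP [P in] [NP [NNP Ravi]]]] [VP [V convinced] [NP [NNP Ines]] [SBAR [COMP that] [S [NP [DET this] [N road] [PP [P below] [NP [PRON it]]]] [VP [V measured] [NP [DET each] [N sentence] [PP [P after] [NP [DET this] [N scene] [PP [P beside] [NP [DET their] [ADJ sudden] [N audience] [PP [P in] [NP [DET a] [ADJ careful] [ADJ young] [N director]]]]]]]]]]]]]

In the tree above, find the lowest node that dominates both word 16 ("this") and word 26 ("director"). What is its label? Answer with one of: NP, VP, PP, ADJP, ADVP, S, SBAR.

Word 16 lies under S → VP → SBAR → S → VP → NP → PP → NP → DET; word 26 lies under S → VP → SBAR → S → VP → NP → PP → NP → PP → NP → PP → NP → N. The lowest shared node is the NP.

NP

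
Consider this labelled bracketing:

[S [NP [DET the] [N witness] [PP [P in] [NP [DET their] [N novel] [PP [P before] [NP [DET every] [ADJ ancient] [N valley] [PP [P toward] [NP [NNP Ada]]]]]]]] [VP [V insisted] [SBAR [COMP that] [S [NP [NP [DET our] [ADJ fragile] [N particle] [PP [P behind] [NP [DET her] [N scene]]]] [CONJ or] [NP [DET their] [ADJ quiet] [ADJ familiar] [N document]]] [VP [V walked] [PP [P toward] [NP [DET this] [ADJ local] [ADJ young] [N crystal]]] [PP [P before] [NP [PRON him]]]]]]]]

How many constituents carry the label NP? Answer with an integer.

10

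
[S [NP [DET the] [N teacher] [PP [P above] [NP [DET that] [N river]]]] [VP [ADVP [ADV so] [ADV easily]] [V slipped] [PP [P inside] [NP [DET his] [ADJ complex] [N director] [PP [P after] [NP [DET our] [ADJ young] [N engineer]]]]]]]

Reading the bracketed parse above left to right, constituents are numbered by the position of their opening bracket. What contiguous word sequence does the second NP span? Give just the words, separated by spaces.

The NP opening brackets appear, in order, over: "the teacher above that river"; "that river"; "his complex director after our young engineer"; "our young engineer". The second one spans "that river".

that river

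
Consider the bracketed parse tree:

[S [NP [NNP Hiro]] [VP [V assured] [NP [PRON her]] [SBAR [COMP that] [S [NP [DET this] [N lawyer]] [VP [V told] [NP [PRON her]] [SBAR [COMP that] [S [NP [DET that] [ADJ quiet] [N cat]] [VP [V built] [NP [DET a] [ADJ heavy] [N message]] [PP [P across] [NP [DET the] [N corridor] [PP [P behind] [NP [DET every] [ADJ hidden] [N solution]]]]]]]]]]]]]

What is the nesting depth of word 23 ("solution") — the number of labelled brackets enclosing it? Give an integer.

Counting open brackets not yet closed at "solution": [S [VP [SBAR [S [VP [SBAR [S [VP [PP [NP [PP [NP [N = 13.

13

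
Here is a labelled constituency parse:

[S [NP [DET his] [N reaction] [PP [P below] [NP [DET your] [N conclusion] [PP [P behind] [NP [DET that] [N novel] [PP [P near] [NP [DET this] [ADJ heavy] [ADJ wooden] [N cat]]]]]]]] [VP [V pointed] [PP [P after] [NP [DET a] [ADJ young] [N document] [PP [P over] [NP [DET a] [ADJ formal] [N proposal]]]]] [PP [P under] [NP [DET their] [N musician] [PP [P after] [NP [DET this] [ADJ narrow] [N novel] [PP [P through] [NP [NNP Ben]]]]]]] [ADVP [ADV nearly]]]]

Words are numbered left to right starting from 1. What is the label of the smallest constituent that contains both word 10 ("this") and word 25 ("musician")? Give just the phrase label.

S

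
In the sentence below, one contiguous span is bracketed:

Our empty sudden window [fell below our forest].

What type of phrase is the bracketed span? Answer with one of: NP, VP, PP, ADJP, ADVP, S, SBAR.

The span is built around the verb "fell" — a verb phrase (VP).

VP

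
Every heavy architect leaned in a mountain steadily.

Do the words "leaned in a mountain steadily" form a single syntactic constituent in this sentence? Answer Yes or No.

Yes

"leaned in a mountain steadily" is exactly the verb phrase [VP leaned in a mountain steadily], a complete constituent.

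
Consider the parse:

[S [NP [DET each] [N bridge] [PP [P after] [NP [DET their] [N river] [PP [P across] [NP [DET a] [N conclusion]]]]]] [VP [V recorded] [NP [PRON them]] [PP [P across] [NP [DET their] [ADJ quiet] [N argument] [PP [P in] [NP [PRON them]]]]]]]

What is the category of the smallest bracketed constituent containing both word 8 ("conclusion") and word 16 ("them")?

Both words fall inside [S each bridge after their river across a conclusion recorded them across their quiet argument in them] (words 1–16), and no smaller constituent contains them both. Label: S.

S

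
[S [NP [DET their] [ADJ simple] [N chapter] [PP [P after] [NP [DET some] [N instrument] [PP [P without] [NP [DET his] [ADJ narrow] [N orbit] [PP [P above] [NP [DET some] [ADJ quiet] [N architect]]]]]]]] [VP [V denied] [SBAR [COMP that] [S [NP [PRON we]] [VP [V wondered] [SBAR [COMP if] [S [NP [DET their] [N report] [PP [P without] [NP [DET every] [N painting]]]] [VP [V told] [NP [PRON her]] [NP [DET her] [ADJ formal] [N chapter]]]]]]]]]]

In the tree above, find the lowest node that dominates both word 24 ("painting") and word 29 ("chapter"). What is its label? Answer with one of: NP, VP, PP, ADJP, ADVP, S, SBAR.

S

Both words fall inside [S their report without every painting told her her formal chapter] (words 20–29), and no smaller constituent contains them both. Label: S.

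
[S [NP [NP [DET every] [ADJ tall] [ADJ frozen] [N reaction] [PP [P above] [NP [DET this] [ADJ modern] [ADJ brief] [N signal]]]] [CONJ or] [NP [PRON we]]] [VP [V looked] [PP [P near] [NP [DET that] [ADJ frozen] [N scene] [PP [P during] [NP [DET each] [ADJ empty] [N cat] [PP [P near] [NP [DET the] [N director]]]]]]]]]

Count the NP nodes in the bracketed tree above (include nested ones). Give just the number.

Scanning left to right, an opening `[NP` appears at word positions 1, 1, 6, 11, 14, 18, 22 — 7 in total.

7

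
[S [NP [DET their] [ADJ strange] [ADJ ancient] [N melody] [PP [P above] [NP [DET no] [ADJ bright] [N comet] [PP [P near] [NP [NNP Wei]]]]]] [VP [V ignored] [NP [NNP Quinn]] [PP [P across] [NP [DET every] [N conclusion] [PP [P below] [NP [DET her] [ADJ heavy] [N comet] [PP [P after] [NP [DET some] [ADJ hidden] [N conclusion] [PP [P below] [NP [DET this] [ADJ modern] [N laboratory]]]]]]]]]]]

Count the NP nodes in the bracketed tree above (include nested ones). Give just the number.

8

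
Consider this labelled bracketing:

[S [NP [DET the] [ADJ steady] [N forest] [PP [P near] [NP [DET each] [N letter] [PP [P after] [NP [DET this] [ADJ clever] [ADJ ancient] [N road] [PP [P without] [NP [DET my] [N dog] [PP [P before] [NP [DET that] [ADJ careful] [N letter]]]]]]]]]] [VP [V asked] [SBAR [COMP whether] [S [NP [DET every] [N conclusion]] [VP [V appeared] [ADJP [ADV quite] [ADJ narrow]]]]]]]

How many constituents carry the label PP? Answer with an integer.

Scanning left to right, an opening `[PP` appears at word positions 4, 7, 12, 15 — 4 in total.

4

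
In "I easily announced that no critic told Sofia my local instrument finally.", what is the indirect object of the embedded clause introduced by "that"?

Sofia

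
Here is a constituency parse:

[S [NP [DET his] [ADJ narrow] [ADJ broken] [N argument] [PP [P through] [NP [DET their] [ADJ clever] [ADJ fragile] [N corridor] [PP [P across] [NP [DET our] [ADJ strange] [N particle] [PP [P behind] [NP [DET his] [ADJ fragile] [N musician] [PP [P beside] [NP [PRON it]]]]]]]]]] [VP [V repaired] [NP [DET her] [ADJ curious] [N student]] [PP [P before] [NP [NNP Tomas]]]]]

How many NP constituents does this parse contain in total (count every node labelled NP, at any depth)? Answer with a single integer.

7

The NP constituents are: [NP his narrow broken argument through their clever fragile corridor across our strange particle behind his fragile musician beside it]; [NP their clever fragile corridor across our strange particle behind his fragile musician beside it]; [NP our strange particle behind his fragile musician beside it]; [NP his fragile musician beside it]; [NP it]; [NP her curious student] …. Total: 7.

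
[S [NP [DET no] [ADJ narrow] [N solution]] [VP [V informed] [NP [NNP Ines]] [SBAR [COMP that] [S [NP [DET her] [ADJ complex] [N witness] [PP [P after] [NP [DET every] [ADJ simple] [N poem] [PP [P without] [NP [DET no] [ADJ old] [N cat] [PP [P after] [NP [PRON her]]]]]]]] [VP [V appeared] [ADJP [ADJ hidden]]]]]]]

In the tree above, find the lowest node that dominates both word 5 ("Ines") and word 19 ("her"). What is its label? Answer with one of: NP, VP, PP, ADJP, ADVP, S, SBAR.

Both words fall inside [VP informed Ines that her complex witness after every simple poem without no old cat after her appeared hidden] (words 4–21), and no smaller constituent contains them both. Label: VP.

VP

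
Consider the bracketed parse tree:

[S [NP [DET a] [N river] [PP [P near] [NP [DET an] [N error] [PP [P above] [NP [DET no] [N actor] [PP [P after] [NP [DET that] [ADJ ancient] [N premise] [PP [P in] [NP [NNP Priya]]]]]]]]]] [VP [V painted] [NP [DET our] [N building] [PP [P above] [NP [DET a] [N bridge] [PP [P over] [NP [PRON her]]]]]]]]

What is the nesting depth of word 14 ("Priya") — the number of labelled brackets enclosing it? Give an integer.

11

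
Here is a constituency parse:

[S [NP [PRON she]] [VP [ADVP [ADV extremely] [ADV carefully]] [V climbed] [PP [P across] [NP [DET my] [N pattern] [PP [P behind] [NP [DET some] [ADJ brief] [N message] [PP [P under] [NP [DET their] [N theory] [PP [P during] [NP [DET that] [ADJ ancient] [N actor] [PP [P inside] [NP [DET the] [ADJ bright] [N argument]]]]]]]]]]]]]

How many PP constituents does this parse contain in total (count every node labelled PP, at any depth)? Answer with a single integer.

5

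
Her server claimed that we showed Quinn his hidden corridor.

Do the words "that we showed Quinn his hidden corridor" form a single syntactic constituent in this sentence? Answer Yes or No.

Yes

The sequence corresponds to a single SBAR node — the subordinate clause "that we showed Quinn his hidden corridor".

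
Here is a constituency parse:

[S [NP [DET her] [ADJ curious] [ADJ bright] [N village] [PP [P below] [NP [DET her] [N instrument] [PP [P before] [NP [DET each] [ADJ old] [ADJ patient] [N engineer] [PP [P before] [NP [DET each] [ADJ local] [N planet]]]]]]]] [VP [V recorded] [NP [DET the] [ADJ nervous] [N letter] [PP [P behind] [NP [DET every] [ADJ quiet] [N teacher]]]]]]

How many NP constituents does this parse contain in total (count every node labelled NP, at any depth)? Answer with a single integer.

6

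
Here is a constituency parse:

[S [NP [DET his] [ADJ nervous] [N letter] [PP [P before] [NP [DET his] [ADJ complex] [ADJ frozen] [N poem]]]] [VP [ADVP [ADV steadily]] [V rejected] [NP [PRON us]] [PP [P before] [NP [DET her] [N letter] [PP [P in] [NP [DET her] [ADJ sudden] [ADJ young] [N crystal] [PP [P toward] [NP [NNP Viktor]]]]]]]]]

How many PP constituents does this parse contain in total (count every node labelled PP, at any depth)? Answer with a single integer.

The PP constituents are: [PP before his complex frozen poem]; [PP before her letter in her sudden young crystal toward Viktor]; [PP in her sudden young crystal toward Viktor]; [PP toward Viktor]. Total: 4.

4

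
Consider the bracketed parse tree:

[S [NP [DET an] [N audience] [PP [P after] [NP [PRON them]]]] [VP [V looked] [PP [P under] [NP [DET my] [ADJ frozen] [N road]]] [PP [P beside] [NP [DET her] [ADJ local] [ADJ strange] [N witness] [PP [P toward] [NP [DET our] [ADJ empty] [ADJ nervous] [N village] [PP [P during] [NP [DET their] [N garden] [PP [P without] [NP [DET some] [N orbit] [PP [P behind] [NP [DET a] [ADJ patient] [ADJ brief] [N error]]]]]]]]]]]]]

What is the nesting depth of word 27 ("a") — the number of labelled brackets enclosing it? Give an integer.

13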